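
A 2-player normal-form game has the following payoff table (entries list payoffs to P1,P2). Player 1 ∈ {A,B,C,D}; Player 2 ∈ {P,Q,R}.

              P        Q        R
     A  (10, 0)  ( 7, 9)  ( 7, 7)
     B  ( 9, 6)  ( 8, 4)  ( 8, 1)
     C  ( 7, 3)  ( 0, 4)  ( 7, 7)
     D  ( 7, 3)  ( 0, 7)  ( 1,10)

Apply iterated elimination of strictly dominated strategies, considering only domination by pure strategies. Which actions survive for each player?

P1 drop C (B beats it: P:9>7 Q:8>0 R:8>7)
P1 drop D (A beats it: P:10>7 Q:7>0 R:7>1)
P2 drop R (Q beats it: A:9>7 B:4>1)
P1→{A,B} P2→{P,Q}

Remaining: P1:{A,B} P2:{P,Q}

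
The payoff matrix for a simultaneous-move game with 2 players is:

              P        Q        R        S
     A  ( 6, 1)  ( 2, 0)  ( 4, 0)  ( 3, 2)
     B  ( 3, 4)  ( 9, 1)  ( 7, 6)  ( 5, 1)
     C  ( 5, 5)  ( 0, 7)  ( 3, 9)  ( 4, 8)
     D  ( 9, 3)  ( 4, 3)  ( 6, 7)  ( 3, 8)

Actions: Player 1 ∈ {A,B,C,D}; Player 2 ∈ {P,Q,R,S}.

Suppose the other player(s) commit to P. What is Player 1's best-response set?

u_1(A vs P) = 6
u_1(B vs P) = 3
u_1(C vs P) = 5
u_1(D vs P) = 9
max payoff 9 at {D}

BR_1 = {D}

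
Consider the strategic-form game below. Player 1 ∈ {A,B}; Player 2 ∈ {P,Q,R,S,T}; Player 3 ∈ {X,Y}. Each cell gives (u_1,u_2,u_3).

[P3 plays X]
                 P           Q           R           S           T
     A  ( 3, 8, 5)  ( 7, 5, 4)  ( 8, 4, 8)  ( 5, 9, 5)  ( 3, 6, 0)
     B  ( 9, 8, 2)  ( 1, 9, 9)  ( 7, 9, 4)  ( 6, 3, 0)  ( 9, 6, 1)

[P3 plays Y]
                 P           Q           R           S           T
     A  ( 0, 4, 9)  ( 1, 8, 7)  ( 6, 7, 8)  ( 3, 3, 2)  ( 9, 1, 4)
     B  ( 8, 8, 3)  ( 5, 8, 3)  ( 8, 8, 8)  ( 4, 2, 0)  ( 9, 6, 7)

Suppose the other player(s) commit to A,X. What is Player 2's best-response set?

u_2(P vs A,X) = 8
u_2(Q vs A,X) = 5
u_2(R vs A,X) = 4
u_2(S vs A,X) = 9
u_2(T vs A,X) = 6
max payoff 9 at {S}

P2 best: {S}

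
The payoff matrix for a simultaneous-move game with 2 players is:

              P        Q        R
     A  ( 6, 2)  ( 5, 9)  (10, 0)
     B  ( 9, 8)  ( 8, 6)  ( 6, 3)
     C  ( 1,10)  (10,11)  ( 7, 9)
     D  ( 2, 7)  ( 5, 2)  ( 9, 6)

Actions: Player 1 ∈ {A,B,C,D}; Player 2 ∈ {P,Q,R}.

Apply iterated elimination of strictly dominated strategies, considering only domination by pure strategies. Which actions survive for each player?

IESDS → P1:{B,C} P2:{P,Q}

P2 drop R (P beats it: A:2>0 B:8>3 C:10>9 D:7>6)
P1 drop A (B beats it: P:9>6 Q:8>5)
P1 drop D (B beats it: P:9>2 Q:8>5)
P1→{B,C} P2→{P,Q}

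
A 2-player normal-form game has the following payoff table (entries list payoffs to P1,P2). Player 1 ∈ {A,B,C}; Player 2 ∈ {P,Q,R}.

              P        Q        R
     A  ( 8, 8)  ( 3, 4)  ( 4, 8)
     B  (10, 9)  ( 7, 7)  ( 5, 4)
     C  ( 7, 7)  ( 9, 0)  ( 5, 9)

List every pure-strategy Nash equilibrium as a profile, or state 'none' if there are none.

(A,P): not NE [P1→B gives 10>8]
(A,Q): not NE [P1→C gives 9>3; P2→R gives 8>4]
(A,R): not NE [P1→C gives 5>4]
(B,P): NE
(B,Q): not NE [P1→C gives 9>7; P2→P gives 9>7]
(B,R): not NE [P2→P gives 9>4]
(C,P): not NE [P1→B gives 10>7; P2→R gives 9>7]
(C,Q): not NE [P2→R gives 9>0]
(C,R): NE

Nash profiles: (B,P), (C,R)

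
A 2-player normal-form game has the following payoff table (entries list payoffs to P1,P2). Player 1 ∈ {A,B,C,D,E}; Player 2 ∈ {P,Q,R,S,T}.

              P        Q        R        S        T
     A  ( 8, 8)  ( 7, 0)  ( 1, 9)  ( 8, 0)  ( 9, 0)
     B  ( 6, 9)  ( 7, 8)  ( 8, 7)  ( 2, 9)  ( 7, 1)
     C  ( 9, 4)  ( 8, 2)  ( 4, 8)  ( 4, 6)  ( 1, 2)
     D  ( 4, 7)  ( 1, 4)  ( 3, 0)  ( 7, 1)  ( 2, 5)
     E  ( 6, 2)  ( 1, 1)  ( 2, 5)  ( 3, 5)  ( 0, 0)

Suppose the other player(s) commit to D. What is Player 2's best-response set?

u_2(P vs D) = 7
u_2(Q vs D) = 4
u_2(R vs D) = 0
u_2(S vs D) = 1
u_2(T vs D) = 5
max payoff 7 at {P}

argmax u_2 = {P}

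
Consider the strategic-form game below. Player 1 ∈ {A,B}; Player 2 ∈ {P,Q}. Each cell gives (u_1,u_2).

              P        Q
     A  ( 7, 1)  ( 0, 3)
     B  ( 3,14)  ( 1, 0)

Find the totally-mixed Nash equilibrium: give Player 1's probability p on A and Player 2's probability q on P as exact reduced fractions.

P1 mixes 7/8 on A; P2 mixes 1/5 on P

P1 indiff ⇒ q·7+(1-q)·0 = q·3+(1-q)·1 ⇒ q(4) = (1-q)(1) ⇒ q = 1/5
P2 indiff ⇒ p·1+(1-p)·14 = p·3+(1-p)·0 ⇒ p(-2) = (1-p)(-14) ⇒ p = 7/8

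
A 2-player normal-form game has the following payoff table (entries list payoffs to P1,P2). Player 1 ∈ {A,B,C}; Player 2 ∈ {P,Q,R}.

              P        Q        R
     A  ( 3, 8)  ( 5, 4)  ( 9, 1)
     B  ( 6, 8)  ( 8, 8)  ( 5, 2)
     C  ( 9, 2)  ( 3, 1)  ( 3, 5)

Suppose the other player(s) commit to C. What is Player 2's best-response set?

u_2(P vs C) = 2
u_2(Q vs C) = 1
u_2(R vs C) = 5
max payoff 5 at {R}

argmax u_2 = {R}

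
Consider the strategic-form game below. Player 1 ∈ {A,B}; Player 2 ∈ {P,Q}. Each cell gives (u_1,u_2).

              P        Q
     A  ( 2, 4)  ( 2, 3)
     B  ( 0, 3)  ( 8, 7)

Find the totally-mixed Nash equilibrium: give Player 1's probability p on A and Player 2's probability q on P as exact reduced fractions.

P1 indiff ⇒ q·2+(1-q)·2 = q·0+(1-q)·8 ⇒ q(2) = (1-q)(6) ⇒ q = 3/4
P2 indiff ⇒ p·4+(1-p)·3 = p·3+(1-p)·7 ⇒ p(1) = (1-p)(4) ⇒ p = 4/5

(p,q) = (4/5, 3/4)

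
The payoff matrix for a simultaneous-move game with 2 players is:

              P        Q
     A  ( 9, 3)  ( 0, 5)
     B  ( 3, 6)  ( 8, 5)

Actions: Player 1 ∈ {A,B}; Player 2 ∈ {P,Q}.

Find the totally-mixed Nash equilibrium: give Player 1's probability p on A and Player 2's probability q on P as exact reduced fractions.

P1 indiff ⇒ q·9+(1-q)·0 = q·3+(1-q)·8 ⇒ q(6) = (1-q)(8) ⇒ q = 4/7
P2 indiff ⇒ p·3+(1-p)·6 = p·5+(1-p)·5 ⇒ p(-2) = (1-p)(-1) ⇒ p = 1/3

P1 mixes 1/3 on A; P2 mixes 4/7 on P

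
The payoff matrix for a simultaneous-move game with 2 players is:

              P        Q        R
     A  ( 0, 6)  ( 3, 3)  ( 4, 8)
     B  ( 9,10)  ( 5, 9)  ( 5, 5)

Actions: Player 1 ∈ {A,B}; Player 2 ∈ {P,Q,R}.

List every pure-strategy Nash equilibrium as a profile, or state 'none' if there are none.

(A,P): not NE [P1→B gives 9>0; P2→R gives 8>6]
(A,Q): not NE [P1→B gives 5>3; P2→R gives 8>3]
(A,R): not NE [P1→B gives 5>4]
(B,P): NE
(B,Q): not NE [P2→P gives 10>9]
(B,R): not NE [P2→P gives 10>5]

NE set: (B,P)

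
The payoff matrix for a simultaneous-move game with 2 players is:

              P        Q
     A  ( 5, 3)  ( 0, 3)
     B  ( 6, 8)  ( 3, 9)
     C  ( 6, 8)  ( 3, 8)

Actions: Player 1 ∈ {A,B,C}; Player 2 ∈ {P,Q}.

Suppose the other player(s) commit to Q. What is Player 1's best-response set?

BR_1 = {B,C}

u_1(A vs Q) = 0
u_1(B vs Q) = 3
u_1(C vs Q) = 3
max payoff 3 at {B,C}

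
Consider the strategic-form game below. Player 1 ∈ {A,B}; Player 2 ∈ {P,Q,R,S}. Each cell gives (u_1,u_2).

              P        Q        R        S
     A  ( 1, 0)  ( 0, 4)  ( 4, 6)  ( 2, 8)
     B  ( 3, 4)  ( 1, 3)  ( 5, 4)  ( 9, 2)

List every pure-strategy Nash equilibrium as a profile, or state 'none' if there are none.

(A,P): not NE [P1→B gives 3>1; P2→S gives 8>0]
(A,Q): not NE [P1→B gives 1>0; P2→S gives 8>4]
(A,R): not NE [P1→B gives 5>4; P2→S gives 8>6]
(A,S): not NE [P1→B gives 9>2]
(B,P): NE
(B,Q): not NE [P2→R gives 4>3]
(B,R): NE
(B,S): not NE [P2→R gives 4>2]

Nash profiles: (B,P), (B,R)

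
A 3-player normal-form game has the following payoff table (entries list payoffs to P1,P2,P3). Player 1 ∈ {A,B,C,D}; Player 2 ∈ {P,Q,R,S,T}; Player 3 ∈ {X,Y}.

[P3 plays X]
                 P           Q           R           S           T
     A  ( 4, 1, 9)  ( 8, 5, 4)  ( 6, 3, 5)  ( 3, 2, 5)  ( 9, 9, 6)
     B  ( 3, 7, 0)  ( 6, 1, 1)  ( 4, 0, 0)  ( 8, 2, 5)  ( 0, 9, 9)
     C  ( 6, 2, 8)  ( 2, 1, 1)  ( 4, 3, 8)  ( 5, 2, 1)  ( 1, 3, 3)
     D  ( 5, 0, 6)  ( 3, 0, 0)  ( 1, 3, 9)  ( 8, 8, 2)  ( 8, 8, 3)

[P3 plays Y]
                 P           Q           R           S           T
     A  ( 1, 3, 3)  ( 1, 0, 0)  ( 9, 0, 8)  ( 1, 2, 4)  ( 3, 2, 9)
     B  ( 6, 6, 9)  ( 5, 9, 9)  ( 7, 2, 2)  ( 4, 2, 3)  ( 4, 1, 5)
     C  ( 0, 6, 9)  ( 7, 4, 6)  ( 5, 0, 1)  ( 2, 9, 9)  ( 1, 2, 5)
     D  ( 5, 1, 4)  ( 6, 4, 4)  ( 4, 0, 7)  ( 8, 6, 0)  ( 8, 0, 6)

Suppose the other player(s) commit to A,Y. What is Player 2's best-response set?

P2 best: {P}

u_2(P vs A,Y) = 3
u_2(Q vs A,Y) = 0
u_2(R vs A,Y) = 0
u_2(S vs A,Y) = 2
u_2(T vs A,Y) = 2
max payoff 3 at {P}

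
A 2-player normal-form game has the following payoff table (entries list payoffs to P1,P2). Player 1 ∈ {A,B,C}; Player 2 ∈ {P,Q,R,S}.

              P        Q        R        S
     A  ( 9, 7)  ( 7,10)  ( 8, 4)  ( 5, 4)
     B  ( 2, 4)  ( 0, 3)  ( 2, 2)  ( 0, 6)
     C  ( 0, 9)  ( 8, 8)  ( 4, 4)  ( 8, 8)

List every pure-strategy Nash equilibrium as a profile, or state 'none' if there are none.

No pure NE.

(A,P): not NE [P2→Q gives 10>7]
(A,Q): not NE [P1→C gives 8>7]
(A,R): not NE [P2→Q gives 10>4]
(A,S): not NE [P1→C gives 8>5; P2→Q gives 10>4]
(B,P): not NE [P1→A gives 9>2; P2→S gives 6>4]
(B,Q): not NE [P1→C gives 8>0; P2→S gives 6>3]
(B,R): not NE [P1→A gives 8>2; P2→S gives 6>2]
(B,S): not NE [P1→C gives 8>0]
(C,P): not NE [P1→A gives 9>0]
(C,Q): not NE [P2→P gives 9>8]
(C,R): not NE [P1→A gives 8>4; P2→P gives 9>4]
(C,S): not NE [P2→P gives 9>8]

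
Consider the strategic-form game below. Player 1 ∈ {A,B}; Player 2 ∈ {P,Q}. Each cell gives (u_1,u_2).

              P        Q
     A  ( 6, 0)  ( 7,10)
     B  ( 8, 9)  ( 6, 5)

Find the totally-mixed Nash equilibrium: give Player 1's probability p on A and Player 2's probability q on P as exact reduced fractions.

P1 indiff ⇒ q·6+(1-q)·7 = q·8+(1-q)·6 ⇒ q(-2) = (1-q)(-1) ⇒ q = 1/3
P2 indiff ⇒ p·0+(1-p)·9 = p·10+(1-p)·5 ⇒ p(-10) = (1-p)(-4) ⇒ p = 2/7

P1 mixes 2/7 on A; P2 mixes 1/3 on P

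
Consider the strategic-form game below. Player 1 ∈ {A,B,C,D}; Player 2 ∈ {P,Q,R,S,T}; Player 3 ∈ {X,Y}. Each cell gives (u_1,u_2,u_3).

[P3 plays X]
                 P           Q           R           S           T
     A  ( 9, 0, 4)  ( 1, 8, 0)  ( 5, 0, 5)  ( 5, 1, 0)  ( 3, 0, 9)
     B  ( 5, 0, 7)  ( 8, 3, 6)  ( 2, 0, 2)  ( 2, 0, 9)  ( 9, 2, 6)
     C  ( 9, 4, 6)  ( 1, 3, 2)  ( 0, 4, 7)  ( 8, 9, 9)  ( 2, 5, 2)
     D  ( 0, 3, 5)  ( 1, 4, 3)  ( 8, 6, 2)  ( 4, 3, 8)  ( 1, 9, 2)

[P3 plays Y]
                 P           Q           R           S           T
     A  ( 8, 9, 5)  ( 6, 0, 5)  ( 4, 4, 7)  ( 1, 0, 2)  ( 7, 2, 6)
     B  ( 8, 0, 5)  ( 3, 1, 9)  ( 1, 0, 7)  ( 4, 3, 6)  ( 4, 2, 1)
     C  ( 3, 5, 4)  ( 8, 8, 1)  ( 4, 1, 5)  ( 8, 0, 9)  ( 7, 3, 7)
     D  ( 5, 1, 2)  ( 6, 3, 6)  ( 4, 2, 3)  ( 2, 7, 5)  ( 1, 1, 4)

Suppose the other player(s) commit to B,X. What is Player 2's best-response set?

BR_2 = {Q}

u_2(P vs B,X) = 0
u_2(Q vs B,X) = 3
u_2(R vs B,X) = 0
u_2(S vs B,X) = 0
u_2(T vs B,X) = 2
max payoff 3 at {Q}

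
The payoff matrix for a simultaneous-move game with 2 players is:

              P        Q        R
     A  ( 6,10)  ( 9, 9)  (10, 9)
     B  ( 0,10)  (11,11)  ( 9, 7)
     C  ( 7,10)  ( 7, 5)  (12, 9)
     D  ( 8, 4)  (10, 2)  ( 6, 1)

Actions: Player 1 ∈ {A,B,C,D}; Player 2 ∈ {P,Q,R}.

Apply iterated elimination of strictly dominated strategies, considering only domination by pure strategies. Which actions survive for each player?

Remaining: P1:{B,D} P2:{P,Q}

P2 drop R (P beats it: A:10>9 B:10>7 C:10>9 D:4>1)
P1 drop A (D beats it: P:8>6 Q:10>9)
P1 drop C (D beats it: P:8>7 Q:10>7)
P1→{B,D} P2→{P,Q}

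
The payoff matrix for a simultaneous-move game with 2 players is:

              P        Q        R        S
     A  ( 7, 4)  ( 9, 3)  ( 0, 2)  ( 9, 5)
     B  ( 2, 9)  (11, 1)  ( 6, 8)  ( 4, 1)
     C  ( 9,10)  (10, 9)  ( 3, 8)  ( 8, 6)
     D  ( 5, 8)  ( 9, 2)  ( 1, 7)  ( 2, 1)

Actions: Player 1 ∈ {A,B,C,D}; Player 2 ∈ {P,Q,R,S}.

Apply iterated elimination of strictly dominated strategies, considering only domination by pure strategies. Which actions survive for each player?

Survivors P1:{A,C} P2:{P,S}

P1 drop D (C beats it: P:9>5 Q:10>9 R:3>1 S:8>2)
P2 drop Q (P beats it: A:4>3 B:9>1 C:10>9)
P2 drop R (P beats it: A:4>2 B:9>8 C:10>8)
P1 drop B (A beats it: P:7>2 S:9>4)
P1→{A,C} P2→{P,S}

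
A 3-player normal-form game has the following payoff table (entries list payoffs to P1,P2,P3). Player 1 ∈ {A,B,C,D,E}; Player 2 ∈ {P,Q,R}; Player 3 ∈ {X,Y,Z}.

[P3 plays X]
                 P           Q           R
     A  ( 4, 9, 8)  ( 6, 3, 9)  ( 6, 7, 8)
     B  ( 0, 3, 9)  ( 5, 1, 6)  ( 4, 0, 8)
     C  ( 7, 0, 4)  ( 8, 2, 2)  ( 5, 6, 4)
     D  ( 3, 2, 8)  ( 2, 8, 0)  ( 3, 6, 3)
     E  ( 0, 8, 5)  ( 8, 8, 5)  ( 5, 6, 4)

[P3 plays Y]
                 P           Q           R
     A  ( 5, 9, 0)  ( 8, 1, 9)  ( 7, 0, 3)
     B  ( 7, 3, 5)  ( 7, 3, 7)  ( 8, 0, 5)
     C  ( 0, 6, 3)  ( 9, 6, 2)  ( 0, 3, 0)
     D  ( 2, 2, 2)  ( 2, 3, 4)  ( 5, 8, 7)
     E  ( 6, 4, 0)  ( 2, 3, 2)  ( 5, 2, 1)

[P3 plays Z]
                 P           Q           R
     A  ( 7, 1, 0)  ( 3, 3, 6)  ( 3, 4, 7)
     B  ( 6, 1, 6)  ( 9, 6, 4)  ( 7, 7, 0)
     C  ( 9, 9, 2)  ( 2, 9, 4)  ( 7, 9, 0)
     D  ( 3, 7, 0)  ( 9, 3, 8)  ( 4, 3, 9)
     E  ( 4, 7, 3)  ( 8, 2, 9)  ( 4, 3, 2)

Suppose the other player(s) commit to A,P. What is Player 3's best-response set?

u_3(X vs A,P) = 8
u_3(Y vs A,P) = 0
u_3(Z vs A,P) = 0
max payoff 8 at {X}

BR_3 = {X}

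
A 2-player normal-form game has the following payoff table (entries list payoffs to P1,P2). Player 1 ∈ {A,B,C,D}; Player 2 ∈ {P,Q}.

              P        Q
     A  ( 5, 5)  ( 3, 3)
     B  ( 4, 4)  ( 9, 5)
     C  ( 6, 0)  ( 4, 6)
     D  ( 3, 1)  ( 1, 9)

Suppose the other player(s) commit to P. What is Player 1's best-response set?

u_1(A vs P) = 5
u_1(B vs P) = 4
u_1(C vs P) = 6
u_1(D vs P) = 3
max payoff 6 at {C}

argmax u_1 = {C}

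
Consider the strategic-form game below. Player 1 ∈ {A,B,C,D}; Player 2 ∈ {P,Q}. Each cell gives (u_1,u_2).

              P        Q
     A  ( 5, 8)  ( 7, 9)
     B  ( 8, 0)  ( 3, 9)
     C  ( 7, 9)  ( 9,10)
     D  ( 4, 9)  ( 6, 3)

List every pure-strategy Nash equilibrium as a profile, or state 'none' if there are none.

(A,P): not NE [P1→B gives 8>5; P2→Q gives 9>8]
(A,Q): not NE [P1→C gives 9>7]
(B,P): not NE [P2→Q gives 9>0]
(B,Q): not NE [P1→C gives 9>3]
(C,P): not NE [P1→B gives 8>7; P2→Q gives 10>9]
(C,Q): NE
(D,P): not NE [P1→B gives 8>4]
(D,Q): not NE [P1→C gives 9>6; P2→P gives 9>3]

PSNE = {(C,Q)}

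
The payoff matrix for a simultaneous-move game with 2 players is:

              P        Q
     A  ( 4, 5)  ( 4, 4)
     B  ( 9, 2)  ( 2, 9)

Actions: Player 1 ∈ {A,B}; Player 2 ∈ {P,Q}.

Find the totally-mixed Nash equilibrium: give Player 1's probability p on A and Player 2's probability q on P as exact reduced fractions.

P1 mixes 7/8 on A; P2 mixes 2/7 on P

P1 indiff ⇒ q·4+(1-q)·4 = q·9+(1-q)·2 ⇒ q(-5) = (1-q)(-2) ⇒ q = 2/7
P2 indiff ⇒ p·5+(1-p)·2 = p·4+(1-p)·9 ⇒ p(1) = (1-p)(7) ⇒ p = 7/8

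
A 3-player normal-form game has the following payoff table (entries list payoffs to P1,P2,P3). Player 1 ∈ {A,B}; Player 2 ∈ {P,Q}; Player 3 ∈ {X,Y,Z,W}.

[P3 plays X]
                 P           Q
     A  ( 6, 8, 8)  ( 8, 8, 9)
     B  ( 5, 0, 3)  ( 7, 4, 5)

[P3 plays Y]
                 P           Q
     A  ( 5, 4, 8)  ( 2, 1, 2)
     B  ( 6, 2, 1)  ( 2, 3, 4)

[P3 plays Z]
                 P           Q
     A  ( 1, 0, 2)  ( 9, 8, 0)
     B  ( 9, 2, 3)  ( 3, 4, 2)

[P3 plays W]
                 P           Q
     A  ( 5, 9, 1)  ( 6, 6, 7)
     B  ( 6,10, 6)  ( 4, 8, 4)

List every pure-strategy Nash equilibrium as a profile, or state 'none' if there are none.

Nash profiles: (A,P,X), (A,Q,X), (B,P,W)

(A,P,X): NE
(A,P,Y): not NE [P1→B gives 6>5]
(A,P,Z): not NE [P1→B gives 9>1; P2→Q gives 8>0; P3→Y gives 8>2]
(A,P,W): not NE [P1→B gives 6>5; P3→Y gives 8>1]
(A,Q,X): NE
(A,Q,Y): not NE [P2→P gives 4>1; P3→X gives 9>2]
(A,Q,Z): not NE [P3→X gives 9>0]
(A,Q,W): not NE [P2→P gives 9>6; P3→X gives 9>7]
(B,P,X): not NE [P1→A gives 6>5; P2→Q gives 4>0; P3→W gives 6>3]
(B,P,Y): not NE [P2→Q gives 3>2; P3→W gives 6>1]
(B,P,Z): not NE [P2→Q gives 4>2; P3→W gives 6>3]
(B,P,W): NE
(B,Q,X): not NE [P1→A gives 8>7]
(B,Q,Y): not NE [P3→X gives 5>4]
(B,Q,Z): not NE [P1→A gives 9>3; P3→X gives 5>2]
(B,Q,W): not NE [P1→A gives 6>4; P2→P gives 10>8; P3→X gives 5>4]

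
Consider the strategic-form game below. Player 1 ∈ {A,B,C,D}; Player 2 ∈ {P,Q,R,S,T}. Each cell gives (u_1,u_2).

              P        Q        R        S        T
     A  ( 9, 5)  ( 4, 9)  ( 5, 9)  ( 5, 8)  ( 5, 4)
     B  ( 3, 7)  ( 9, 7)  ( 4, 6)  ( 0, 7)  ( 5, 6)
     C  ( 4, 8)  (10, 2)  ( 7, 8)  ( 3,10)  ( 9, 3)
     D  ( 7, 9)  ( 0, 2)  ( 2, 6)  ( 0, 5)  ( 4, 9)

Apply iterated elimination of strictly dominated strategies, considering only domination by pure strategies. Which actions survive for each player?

Remaining: P1:{A,C} P2:{Q,R,S}

P1 drop B (C beats it: P:4>3 Q:10>9 R:7>4 S:3>0 T:9>5)
P1 drop D (A beats it: P:9>7 Q:4>0 R:5>2 S:5>0 T:5>4)
P2 drop P (S beats it: A:8>5 C:10>8)
P2 drop T (R beats it: A:9>4 C:8>3)
P1→{A,C} P2→{Q,R,S}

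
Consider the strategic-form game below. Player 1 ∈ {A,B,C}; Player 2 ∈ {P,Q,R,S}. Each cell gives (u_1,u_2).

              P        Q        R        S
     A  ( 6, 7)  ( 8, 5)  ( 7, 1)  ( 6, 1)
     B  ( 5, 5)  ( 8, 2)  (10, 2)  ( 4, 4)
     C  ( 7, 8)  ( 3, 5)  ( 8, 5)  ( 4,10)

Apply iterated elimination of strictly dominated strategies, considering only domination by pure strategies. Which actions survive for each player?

P2 drop Q (P beats it: A:7>5 B:5>2 C:8>5)
P2 drop R (P beats it: A:7>1 B:5>2 C:8>5)
P1 drop B (A beats it: P:6>5 S:6>4)
P1→{A,C} P2→{P,S}

Remaining: P1:{A,C} P2:{P,S}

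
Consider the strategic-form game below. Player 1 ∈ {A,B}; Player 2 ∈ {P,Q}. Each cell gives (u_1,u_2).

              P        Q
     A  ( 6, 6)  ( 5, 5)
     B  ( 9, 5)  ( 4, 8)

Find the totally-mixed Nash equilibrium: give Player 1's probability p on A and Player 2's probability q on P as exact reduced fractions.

(p,q) = (3/4, 1/4)

P1 indiff ⇒ q·6+(1-q)·5 = q·9+(1-q)·4 ⇒ q(-3) = (1-q)(-1) ⇒ q = 1/4
P2 indiff ⇒ p·6+(1-p)·5 = p·5+(1-p)·8 ⇒ p(1) = (1-p)(3) ⇒ p = 3/4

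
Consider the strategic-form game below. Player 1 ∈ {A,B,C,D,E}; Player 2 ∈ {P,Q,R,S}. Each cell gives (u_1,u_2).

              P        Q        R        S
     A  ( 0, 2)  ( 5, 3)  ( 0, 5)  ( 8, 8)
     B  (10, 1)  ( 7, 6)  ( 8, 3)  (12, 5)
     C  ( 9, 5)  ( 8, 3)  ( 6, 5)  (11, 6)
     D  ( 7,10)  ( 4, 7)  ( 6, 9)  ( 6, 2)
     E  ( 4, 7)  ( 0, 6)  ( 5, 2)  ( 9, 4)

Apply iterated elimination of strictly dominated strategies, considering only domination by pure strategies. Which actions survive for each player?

Remaining: P1:{B,C} P2:{Q,S}

P1 drop A (B beats it: P:10>0 Q:7>5 R:8>0 S:12>8)
P1 drop D (B beats it: P:10>7 Q:7>4 R:8>6 S:12>6)
P1 drop E (B beats it: P:10>4 Q:7>0 R:8>5 S:12>9)
P2 drop P (S beats it: B:5>1 C:6>5)
P2 drop R (S beats it: B:5>3 C:6>5)
P1→{B,C} P2→{Q,S}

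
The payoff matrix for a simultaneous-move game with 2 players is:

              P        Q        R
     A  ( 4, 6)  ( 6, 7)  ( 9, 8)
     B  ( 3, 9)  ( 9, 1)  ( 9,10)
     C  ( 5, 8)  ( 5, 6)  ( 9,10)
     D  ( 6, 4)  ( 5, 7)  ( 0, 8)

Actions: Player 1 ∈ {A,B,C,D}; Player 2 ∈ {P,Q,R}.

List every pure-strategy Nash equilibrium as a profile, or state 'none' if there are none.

Nash profiles: (A,R), (B,R), (C,R)

(A,P): not NE [P1→D gives 6>4; P2→R gives 8>6]
(A,Q): not NE [P1→B gives 9>6; P2→R gives 8>7]
(A,R): NE
(B,P): not NE [P1→D gives 6>3; P2→R gives 10>9]
(B,Q): not NE [P2→R gives 10>1]
(B,R): NE
(C,P): not NE [P1→D gives 6>5; P2→R gives 10>8]
(C,Q): not NE [P1→B gives 9>5; P2→R gives 10>6]
(C,R): NE
(D,P): not NE [P2→R gives 8>4]
(D,Q): not NE [P1→B gives 9>5; P2→R gives 8>7]
(D,R): not NE [P1→C gives 9>0]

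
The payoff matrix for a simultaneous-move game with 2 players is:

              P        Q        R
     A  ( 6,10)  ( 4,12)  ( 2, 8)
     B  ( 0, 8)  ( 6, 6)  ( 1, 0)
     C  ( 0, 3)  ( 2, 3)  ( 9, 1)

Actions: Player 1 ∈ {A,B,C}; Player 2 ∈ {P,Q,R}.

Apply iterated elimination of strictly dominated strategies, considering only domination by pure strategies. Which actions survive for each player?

IESDS → P1:{A,B} P2:{P,Q}

P2 drop R (P beats it: A:10>8 B:8>0 C:3>1)
P1 drop C (A beats it: P:6>0 Q:4>2)
P1→{A,B} P2→{P,Q}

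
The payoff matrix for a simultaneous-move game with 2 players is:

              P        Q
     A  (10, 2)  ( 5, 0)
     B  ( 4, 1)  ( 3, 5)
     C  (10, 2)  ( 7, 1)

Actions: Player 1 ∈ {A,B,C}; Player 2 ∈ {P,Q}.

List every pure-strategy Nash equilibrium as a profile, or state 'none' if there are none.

(A,P): NE
(A,Q): not NE [P1→C gives 7>5; P2→P gives 2>0]
(B,P): not NE [P1→C gives 10>4; P2→Q gives 5>1]
(B,Q): not NE [P1→C gives 7>3]
(C,P): NE
(C,Q): not NE [P2→P gives 2>1]

PSNE = {(A,P), (C,P)}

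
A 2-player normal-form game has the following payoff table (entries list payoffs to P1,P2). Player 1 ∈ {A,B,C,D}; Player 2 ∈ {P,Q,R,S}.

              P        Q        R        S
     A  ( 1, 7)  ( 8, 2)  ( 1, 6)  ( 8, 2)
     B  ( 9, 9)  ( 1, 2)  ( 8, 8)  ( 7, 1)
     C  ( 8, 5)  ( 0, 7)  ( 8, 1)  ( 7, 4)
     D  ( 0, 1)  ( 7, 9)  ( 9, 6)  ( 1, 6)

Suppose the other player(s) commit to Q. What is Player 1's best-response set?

u_1(A vs Q) = 8
u_1(B vs Q) = 1
u_1(C vs Q) = 0
u_1(D vs Q) = 7
max payoff 8 at {A}

P1 best: {A}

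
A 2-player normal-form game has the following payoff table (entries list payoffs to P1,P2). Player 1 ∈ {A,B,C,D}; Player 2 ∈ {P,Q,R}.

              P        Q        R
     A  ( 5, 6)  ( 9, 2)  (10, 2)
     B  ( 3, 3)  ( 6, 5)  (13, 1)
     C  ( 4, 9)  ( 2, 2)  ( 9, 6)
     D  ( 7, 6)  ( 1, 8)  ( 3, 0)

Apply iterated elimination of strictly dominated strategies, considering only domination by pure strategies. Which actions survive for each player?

IESDS → P1:{A,D} P2:{P,Q}

P1 drop C (A beats it: P:5>4 Q:9>2 R:10>9)
P2 drop R (P beats it: A:6>2 B:3>1 D:6>0)
P1 drop B (A beats it: P:5>3 Q:9>6)
P1→{A,D} P2→{P,Q}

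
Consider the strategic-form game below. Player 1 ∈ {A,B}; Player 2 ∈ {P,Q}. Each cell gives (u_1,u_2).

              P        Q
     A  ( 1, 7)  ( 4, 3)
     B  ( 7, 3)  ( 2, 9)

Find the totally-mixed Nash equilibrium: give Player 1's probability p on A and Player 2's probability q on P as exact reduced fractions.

(p,q) = (3/5, 1/4)

P1 indiff ⇒ q·1+(1-q)·4 = q·7+(1-q)·2 ⇒ q(-6) = (1-q)(-2) ⇒ q = 1/4
P2 indiff ⇒ p·7+(1-p)·3 = p·3+(1-p)·9 ⇒ p(4) = (1-p)(6) ⇒ p = 3/5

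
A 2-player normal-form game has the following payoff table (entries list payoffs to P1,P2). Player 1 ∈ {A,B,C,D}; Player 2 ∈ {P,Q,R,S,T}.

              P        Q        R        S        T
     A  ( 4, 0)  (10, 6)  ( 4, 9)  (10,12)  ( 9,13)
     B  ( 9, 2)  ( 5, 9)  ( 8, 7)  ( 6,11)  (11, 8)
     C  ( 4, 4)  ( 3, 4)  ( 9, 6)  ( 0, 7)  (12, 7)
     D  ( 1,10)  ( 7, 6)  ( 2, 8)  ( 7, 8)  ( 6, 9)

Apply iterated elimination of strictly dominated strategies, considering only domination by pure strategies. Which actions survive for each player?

P1 drop D (A beats it: P:4>1 Q:10>7 R:4>2 S:10>7 T:9>6)
P2 drop P (R beats it: A:9>0 B:7>2 C:6>4)
P2 drop Q (S beats it: A:12>6 B:11>9 C:7>4)
P2 drop R (S beats it: A:12>9 B:11>7 C:7>6)
P1→{A,B,C} P2→{S,T}

Remaining: P1:{A,B,C} P2:{S,T}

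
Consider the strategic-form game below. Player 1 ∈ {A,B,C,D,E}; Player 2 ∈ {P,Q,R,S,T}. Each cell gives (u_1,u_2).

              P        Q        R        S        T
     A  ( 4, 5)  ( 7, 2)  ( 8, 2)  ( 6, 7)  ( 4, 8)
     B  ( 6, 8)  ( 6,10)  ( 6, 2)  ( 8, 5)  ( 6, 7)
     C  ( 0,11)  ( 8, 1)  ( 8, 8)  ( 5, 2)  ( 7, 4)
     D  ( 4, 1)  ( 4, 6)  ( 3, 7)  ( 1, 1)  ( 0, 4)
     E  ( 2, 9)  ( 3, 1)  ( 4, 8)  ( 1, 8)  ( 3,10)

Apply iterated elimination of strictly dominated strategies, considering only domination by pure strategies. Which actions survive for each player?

P1 drop D (B beats it: P:6>4 Q:6>4 R:6>3 S:8>1 T:6>0)
P1 drop E (A beats it: P:4>2 Q:7>3 R:8>4 S:6>1 T:4>3)
P2 drop R (P beats it: A:5>2 B:8>2 C:11>8)
P2 drop S (T beats it: A:8>7 B:7>5 C:4>2)
P1→{A,B,C} P2→{P,Q,T}

Survivors P1:{A,B,C} P2:{P,Q,T}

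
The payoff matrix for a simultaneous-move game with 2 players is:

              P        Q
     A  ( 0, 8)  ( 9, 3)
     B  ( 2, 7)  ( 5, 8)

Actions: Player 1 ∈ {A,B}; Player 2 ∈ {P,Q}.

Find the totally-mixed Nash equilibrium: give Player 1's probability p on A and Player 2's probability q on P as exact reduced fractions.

P1 mixes 1/6 on A; P2 mixes 2/3 on P

P1 indiff ⇒ q·0+(1-q)·9 = q·2+(1-q)·5 ⇒ q(-2) = (1-q)(-4) ⇒ q = 2/3
P2 indiff ⇒ p·8+(1-p)·7 = p·3+(1-p)·8 ⇒ p(5) = (1-p)(1) ⇒ p = 1/6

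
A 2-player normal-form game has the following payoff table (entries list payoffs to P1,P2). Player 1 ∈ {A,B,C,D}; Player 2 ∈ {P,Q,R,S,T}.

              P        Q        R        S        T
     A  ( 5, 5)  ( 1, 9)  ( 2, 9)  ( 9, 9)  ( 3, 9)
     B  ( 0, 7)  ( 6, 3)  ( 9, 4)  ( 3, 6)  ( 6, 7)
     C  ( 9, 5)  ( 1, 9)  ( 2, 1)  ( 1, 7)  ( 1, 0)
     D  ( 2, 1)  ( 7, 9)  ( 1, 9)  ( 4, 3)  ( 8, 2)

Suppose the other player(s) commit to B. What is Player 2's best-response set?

u_2(P vs B) = 7
u_2(Q vs B) = 3
u_2(R vs B) = 4
u_2(S vs B) = 6
u_2(T vs B) = 7
max payoff 7 at {P,T}

argmax u_2 = {P,T}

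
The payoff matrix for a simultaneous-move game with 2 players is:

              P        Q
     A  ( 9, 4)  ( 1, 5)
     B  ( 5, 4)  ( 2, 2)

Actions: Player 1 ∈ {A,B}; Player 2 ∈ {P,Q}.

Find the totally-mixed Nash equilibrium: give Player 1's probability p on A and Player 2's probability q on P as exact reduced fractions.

p=2/3, q=1/5

P1 indiff ⇒ q·9+(1-q)·1 = q·5+(1-q)·2 ⇒ q(4) = (1-q)(1) ⇒ q = 1/5
P2 indiff ⇒ p·4+(1-p)·4 = p·5+(1-p)·2 ⇒ p(-1) = (1-p)(-2) ⇒ p = 2/3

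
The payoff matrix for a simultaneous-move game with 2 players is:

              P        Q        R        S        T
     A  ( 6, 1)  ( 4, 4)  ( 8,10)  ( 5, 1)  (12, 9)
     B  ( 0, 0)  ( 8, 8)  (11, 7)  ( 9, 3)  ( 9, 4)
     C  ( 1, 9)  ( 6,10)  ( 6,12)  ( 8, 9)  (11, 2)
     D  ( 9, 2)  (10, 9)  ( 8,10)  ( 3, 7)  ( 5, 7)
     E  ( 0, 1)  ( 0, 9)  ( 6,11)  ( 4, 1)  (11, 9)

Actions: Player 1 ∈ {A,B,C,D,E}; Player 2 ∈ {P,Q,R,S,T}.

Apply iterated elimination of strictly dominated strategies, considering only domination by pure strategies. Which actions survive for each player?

P1 drop E (A beats it: P:6>0 Q:4>0 R:8>6 S:5>4 T:12>11)
P2 drop P (Q beats it: A:4>1 B:8>0 C:10>9 D:9>2)
P2 drop S (Q beats it: A:4>1 B:8>3 C:10>9 D:9>7)
P2 drop T (R beats it: A:10>9 B:7>4 C:12>2 D:10>7)
P1 drop A (B beats it: Q:8>4 R:11>8)
P1 drop C (B beats it: Q:8>6 R:11>6)
P1→{B,D} P2→{Q,R}

Survivors P1:{B,D} P2:{Q,R}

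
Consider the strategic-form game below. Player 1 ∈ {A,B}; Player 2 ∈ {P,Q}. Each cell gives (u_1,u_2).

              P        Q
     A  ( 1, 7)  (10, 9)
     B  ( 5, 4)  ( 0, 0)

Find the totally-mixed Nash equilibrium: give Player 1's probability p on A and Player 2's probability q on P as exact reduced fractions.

P1 mixes 2/3 on A; P2 mixes 5/7 on P

P1 indiff ⇒ q·1+(1-q)·10 = q·5+(1-q)·0 ⇒ q(-4) = (1-q)(-10) ⇒ q = 5/7
P2 indiff ⇒ p·7+(1-p)·4 = p·9+(1-p)·0 ⇒ p(-2) = (1-p)(-4) ⇒ p = 2/3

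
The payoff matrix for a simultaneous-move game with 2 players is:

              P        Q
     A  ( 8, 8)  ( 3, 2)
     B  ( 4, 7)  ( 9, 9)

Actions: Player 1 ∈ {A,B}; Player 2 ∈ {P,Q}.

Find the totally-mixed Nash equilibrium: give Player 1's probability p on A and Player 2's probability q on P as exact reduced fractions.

P1 indiff ⇒ q·8+(1-q)·3 = q·4+(1-q)·9 ⇒ q(4) = (1-q)(6) ⇒ q = 3/5
P2 indiff ⇒ p·8+(1-p)·7 = p·2+(1-p)·9 ⇒ p(6) = (1-p)(2) ⇒ p = 1/4

P1 mixes 1/4 on A; P2 mixes 3/5 on P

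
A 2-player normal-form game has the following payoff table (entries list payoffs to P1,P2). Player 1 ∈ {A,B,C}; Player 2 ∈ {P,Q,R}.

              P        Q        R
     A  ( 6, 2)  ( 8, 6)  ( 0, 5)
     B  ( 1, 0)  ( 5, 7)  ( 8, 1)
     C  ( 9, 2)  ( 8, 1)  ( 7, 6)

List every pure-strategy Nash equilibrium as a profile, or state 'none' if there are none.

PSNE = {(A,Q)}

(A,P): not NE [P1→C gives 9>6; P2→Q gives 6>2]
(A,Q): NE
(A,R): not NE [P1→B gives 8>0; P2→Q gives 6>5]
(B,P): not NE [P1→C gives 9>1; P2→Q gives 7>0]
(B,Q): not NE [P1→C gives 8>5]
(B,R): not NE [P2→Q gives 7>1]
(C,P): not NE [P2→R gives 6>2]
(C,Q): not NE [P2→R gives 6>1]
(C,R): not NE [P1→B gives 8>7]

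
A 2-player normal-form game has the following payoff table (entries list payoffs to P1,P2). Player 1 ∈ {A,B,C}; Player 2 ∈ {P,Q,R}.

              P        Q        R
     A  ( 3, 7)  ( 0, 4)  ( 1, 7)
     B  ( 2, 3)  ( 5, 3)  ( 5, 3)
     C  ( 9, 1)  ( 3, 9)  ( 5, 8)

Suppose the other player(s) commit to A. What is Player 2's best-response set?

u_2(P vs A) = 7
u_2(Q vs A) = 4
u_2(R vs A) = 7
max payoff 7 at {P,R}

BR_2 = {P,R}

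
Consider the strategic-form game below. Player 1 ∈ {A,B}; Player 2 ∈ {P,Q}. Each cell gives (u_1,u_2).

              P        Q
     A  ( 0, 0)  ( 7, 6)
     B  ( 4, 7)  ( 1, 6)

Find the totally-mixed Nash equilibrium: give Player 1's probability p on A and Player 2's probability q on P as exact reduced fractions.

P1 mixes 1/7 on A; P2 mixes 3/5 on P

P1 indiff ⇒ q·0+(1-q)·7 = q·4+(1-q)·1 ⇒ q(-4) = (1-q)(-6) ⇒ q = 3/5
P2 indiff ⇒ p·0+(1-p)·7 = p·6+(1-p)·6 ⇒ p(-6) = (1-p)(-1) ⇒ p = 1/7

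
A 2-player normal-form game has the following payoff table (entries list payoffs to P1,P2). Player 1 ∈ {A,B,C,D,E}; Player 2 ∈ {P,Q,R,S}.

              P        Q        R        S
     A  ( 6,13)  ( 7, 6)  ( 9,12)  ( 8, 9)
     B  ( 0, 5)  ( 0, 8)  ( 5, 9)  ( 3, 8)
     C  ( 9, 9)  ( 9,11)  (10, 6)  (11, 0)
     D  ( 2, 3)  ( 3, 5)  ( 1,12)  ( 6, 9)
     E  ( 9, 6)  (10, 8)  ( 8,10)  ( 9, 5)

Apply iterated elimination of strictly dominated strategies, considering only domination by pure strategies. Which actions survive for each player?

P1 drop A (C beats it: P:9>6 Q:9>7 R:10>9 S:11>8)
P1 drop B (C beats it: P:9>0 Q:9>0 R:10>5 S:11>3)
P1 drop D (C beats it: P:9>2 Q:9>3 R:10>1 S:11>6)
P2 drop P (Q beats it: C:11>9 E:8>6)
P2 drop S (Q beats it: C:11>0 E:8>5)
P1→{C,E} P2→{Q,R}

Remaining: P1:{C,E} P2:{Q,R}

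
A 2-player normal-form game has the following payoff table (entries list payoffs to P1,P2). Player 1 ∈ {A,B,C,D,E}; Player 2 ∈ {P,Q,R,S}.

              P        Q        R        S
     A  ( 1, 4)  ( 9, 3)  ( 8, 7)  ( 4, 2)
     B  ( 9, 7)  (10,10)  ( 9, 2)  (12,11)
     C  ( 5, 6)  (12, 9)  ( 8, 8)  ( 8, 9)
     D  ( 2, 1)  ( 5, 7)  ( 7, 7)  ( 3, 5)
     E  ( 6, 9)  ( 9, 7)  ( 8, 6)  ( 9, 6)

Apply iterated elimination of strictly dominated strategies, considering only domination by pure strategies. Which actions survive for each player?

Survivors P1:{B,C} P2:{Q,S}

P1 drop A (B beats it: P:9>1 Q:10>9 R:9>8 S:12>4)
P1 drop D (B beats it: P:9>2 Q:10>5 R:9>7 S:12>3)
P1 drop E (B beats it: P:9>6 Q:10>9 R:9>8 S:12>9)
P2 drop P (Q beats it: B:10>7 C:9>6)
P2 drop R (Q beats it: B:10>2 C:9>8)
P1→{B,C} P2→{Q,S}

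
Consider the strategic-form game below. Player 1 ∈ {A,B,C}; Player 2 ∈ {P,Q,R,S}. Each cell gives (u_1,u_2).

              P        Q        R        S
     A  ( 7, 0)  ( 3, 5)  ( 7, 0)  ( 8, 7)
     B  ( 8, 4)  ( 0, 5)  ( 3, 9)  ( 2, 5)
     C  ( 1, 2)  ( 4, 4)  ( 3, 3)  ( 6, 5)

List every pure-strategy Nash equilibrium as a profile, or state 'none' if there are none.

(A,P): not NE [P1→B gives 8>7; P2→S gives 7>0]
(A,Q): not NE [P1→C gives 4>3; P2→S gives 7>5]
(A,R): not NE [P2→S gives 7>0]
(A,S): NE
(B,P): not NE [P2→R gives 9>4]
(B,Q): not NE [P1→C gives 4>0; P2→R gives 9>5]
(B,R): not NE [P1→A gives 7>3]
(B,S): not NE [P1→A gives 8>2; P2→R gives 9>5]
(C,P): not NE [P1→B gives 8>1; P2→S gives 5>2]
(C,Q): not NE [P2→S gives 5>4]
(C,R): not NE [P1→A gives 7>3; P2→S gives 5>3]
(C,S): not NE [P1→A gives 8>6]

Nash profiles: (A,S)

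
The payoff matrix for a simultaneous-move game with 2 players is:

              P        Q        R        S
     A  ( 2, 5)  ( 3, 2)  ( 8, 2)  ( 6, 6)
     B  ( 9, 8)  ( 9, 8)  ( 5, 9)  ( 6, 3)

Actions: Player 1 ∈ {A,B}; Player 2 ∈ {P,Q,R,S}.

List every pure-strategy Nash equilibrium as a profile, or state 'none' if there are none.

NE set: (A,S)

(A,P): not NE [P1→B gives 9>2; P2→S gives 6>5]
(A,Q): not NE [P1→B gives 9>3; P2→S gives 6>2]
(A,R): not NE [P2→S gives 6>2]
(A,S): NE
(B,P): not NE [P2→R gives 9>8]
(B,Q): not NE [P2→R gives 9>8]
(B,R): not NE [P1→A gives 8>5]
(B,S): not NE [P2→R gives 9>3]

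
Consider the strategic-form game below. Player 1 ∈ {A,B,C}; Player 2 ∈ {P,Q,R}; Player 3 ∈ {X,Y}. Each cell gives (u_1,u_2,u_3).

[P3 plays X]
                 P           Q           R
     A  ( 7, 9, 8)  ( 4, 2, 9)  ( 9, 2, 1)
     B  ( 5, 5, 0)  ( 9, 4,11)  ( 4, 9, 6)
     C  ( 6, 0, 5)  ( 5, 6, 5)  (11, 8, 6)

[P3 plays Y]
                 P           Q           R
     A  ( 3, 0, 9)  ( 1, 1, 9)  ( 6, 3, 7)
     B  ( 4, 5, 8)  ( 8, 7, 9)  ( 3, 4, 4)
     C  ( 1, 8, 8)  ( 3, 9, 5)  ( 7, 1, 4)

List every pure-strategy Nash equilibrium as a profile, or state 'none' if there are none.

Nash profiles: (C,R,X)

(A,P,X): not NE [P3→Y gives 9>8]
(A,P,Y): not NE [P1→B gives 4>3; P2→R gives 3>0]
(A,Q,X): not NE [P1→B gives 9>4; P2→P gives 9>2]
(A,Q,Y): not NE [P1→B gives 8>1; P2→R gives 3>1]
(A,R,X): not NE [P1→C gives 11>9; P2→P gives 9>2; P3→Y gives 7>1]
(A,R,Y): not NE [P1→C gives 7>6]
(B,P,X): not NE [P1→A gives 7>5; P2→R gives 9>5; P3→Y gives 8>0]
(B,P,Y): not NE [P2→Q gives 7>5]
(B,Q,X): not NE [P2→R gives 9>4]
(B,Q,Y): not NE [P3→X gives 11>9]
(B,R,X): not NE [P1→C gives 11>4]
(B,R,Y): not NE [P1→C gives 7>3; P2→Q gives 7>4; P3→X gives 6>4]
(C,P,X): not NE [P1→A gives 7>6; P2→R gives 8>0; P3→Y gives 8>5]
(C,P,Y): not NE [P1→B gives 4>1; P2→Q gives 9>8]
(C,Q,X): not NE [P1→B gives 9>5; P2→R gives 8>6]
(C,Q,Y): not NE [P1→B gives 8>3]
(C,R,X): NE
(C,R,Y): not NE [P2→Q gives 9>1; P3→X gives 6>4]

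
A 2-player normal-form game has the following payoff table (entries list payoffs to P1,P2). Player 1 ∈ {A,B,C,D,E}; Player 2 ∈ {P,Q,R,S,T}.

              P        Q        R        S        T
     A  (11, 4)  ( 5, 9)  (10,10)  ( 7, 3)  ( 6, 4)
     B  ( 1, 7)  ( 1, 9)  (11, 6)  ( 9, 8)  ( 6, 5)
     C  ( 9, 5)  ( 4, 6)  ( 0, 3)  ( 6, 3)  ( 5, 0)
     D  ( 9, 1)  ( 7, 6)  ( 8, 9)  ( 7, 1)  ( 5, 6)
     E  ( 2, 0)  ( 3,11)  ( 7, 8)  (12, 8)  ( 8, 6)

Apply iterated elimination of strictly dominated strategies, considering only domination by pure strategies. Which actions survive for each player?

P1 drop C (A beats it: P:11>9 Q:5>4 R:10>0 S:7>6 T:6>5)
P2 drop P (Q beats it: A:9>4 B:9>7 D:6>1 E:11>0)
P2 drop S (Q beats it: A:9>3 B:9>8 D:6>1 E:11>8)
P2 drop T (R beats it: A:10>4 B:6>5 D:9>6 E:8>6)
P1 drop E (A beats it: Q:5>3 R:10>7)
P1→{A,B,D} P2→{Q,R}

Survivors P1:{A,B,D} P2:{Q,R}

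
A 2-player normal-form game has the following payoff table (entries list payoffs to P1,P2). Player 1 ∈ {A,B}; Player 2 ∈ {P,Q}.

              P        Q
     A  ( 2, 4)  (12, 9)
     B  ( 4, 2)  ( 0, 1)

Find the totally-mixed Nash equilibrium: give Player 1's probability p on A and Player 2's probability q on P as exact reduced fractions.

p=1/6, q=6/7

P1 indiff ⇒ q·2+(1-q)·12 = q·4+(1-q)·0 ⇒ q(-2) = (1-q)(-12) ⇒ q = 6/7
P2 indiff ⇒ p·4+(1-p)·2 = p·9+(1-p)·1 ⇒ p(-5) = (1-p)(-1) ⇒ p = 1/6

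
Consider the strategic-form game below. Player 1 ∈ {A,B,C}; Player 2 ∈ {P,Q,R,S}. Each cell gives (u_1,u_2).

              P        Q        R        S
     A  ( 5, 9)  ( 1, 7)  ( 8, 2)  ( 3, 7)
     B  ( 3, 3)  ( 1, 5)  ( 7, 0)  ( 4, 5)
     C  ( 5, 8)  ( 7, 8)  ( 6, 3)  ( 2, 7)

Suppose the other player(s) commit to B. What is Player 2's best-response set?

P2 best: {Q,S}

u_2(P vs B) = 3
u_2(Q vs B) = 5
u_2(R vs B) = 0
u_2(S vs B) = 5
max payoff 5 at {Q,S}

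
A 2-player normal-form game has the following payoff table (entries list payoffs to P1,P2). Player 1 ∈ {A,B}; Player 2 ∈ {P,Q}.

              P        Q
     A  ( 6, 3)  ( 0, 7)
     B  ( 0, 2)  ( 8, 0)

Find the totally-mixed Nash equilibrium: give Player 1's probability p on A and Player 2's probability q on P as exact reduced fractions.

p=1/3, q=4/7

P1 indiff ⇒ q·6+(1-q)·0 = q·0+(1-q)·8 ⇒ q(6) = (1-q)(8) ⇒ q = 4/7
P2 indiff ⇒ p·3+(1-p)·2 = p·7+(1-p)·0 ⇒ p(-4) = (1-p)(-2) ⇒ p = 1/3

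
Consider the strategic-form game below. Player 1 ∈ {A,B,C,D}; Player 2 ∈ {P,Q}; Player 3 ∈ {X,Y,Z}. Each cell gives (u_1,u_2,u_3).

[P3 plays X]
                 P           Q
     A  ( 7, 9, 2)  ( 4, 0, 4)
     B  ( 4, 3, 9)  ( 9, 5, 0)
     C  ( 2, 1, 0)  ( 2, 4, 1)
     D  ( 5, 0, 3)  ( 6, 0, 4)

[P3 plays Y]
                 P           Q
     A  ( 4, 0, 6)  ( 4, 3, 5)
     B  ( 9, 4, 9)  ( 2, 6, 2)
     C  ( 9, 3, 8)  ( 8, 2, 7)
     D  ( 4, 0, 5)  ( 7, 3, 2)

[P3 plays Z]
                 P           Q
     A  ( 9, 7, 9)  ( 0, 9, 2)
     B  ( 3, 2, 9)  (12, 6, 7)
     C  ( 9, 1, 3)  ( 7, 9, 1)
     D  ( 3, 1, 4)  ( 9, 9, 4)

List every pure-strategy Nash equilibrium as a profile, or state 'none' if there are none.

Nash profiles: (B,Q,Z), (C,P,Y)

(A,P,X): not NE [P3→Z gives 9>2]
(A,P,Y): not NE [P1→C gives 9>4; P2→Q gives 3>0; P3→Z gives 9>6]
(A,P,Z): not NE [P2→Q gives 9>7]
(A,Q,X): not NE [P1→B gives 9>4; P2→P gives 9>0; P3→Y gives 5>4]
(A,Q,Y): not NE [P1→C gives 8>4]
(A,Q,Z): not NE [P1→B gives 12>0; P3→Y gives 5>2]
(B,P,X): not NE [P1→A gives 7>4; P2→Q gives 5>3]
(B,P,Y): not NE [P2→Q gives 6>4]
(B,P,Z): not NE [P1→C gives 9>3; P2→Q gives 6>2]
(B,Q,X): not NE [P3→Z gives 7>0]
(B,Q,Y): not NE [P1→C gives 8>2; P3→Z gives 7>2]
(B,Q,Z): NE
(C,P,X): not NE [P1→A gives 7>2; P2→Q gives 4>1; P3→Y gives 8>0]
(C,P,Y): NE
(C,P,Z): not NE [P2→Q gives 9>1; P3→Y gives 8>3]
(C,Q,X): not NE [P1→B gives 9>2; P3→Y gives 7>1]
(C,Q,Y): not NE [P2→P gives 3>2]
(C,Q,Z): not NE [P1→B gives 12>7; P3→Y gives 7>1]
(D,P,X): not NE [P1→A gives 7>5; P3→Y gives 5>3]
(D,P,Y): not NE [P1→C gives 9>4; P2→Q gives 3>0]
(D,P,Z): not NE [P1→C gives 9>3; P2→Q gives 9>1; P3→Y gives 5>4]
(D,Q,X): not NE [P1→B gives 9>6]
(D,Q,Y): not NE [P1→C gives 8>7; P3→Z gives 4>2]
(D,Q,Z): not NE [P1→B gives 12>9]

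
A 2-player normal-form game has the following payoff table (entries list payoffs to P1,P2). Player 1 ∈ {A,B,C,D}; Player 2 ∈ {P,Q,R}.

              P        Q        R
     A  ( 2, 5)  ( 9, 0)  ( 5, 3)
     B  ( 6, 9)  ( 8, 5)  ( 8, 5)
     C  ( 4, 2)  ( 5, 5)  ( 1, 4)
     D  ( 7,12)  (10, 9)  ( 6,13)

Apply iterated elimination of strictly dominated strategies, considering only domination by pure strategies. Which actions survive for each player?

P1 drop A (D beats it: P:7>2 Q:10>9 R:6>5)
P1 drop C (B beats it: P:6>4 Q:8>5 R:8>1)
P2 drop Q (P beats it: B:9>5 D:12>9)
P1→{B,D} P2→{P,R}

IESDS → P1:{B,D} P2:{P,R}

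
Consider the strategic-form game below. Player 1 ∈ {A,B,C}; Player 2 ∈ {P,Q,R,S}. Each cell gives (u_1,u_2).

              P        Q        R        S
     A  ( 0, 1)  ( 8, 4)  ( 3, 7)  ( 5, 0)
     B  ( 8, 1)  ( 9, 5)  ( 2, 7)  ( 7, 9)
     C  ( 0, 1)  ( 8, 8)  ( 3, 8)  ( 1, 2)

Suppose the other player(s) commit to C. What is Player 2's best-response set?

u_2(P vs C) = 1
u_2(Q vs C) = 8
u_2(R vs C) = 8
u_2(S vs C) = 2
max payoff 8 at {Q,R}

BR_2 = {Q,R}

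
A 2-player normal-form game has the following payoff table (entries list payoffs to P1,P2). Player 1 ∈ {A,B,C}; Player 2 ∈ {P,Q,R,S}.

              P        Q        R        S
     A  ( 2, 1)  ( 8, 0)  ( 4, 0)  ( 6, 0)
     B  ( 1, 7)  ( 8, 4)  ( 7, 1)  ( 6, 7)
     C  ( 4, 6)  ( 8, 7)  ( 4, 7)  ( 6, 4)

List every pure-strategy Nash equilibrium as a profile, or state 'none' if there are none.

(A,P): not NE [P1→C gives 4>2]
(A,Q): not NE [P2→P gives 1>0]
(A,R): not NE [P1→B gives 7>4; P2→P gives 1>0]
(A,S): not NE [P2→P gives 1>0]
(B,P): not NE [P1→C gives 4>1]
(B,Q): not NE [P2→S gives 7>4]
(B,R): not NE [P2→S gives 7>1]
(B,S): NE
(C,P): not NE [P2→R gives 7>6]
(C,Q): NE
(C,R): not NE [P1→B gives 7>4]
(C,S): not NE [P2→R gives 7>4]

Nash profiles: (B,S), (C,Q)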